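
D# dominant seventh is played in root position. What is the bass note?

In root position the root is lowest. For D# dominant seventh (D#–F##–A#–C#) that is D#.

D#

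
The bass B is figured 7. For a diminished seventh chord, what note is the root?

B

The figures 7 mean the root of the chord is in the bass. If B is the root of a diminished seventh chord, the root is B (chord tones B–D–F–Ab).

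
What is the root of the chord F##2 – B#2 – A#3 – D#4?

F##, B#, A#, D# are the tones of a B# minor seventh chord (B#–D#–F##–A#), making B# the root.

B#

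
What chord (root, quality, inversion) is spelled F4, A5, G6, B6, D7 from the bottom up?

G dominant ninth, third inversion

The pitch classes F, A, G, B, D arrange in thirds as G–B–D–F–A: a G dominant ninth chord.
F is the seventh of G dominant ninth; seventh in the bass means third inversion.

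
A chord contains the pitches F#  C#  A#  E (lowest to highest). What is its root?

Reordering F#, C#, A#, E into stacked thirds gives F#–A#–C#–E; the bottom of that stack, F#, is the root.

F#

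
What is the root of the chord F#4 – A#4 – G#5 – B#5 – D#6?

G#

The distinct letter names are F#, A#, G#, B#, D#. Arranged as a stack of thirds they read G#–B#–D#–F#–A#, so G# is the root (a G# dominant ninth chord).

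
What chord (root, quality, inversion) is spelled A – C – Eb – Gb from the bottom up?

A diminished seventh, root position

Reducing to letter names: A, C, Eb, Gb. These stack in thirds as A–C–Eb–Gb — an A diminished seventh chord.
With the root (A) in the bass, the chord is in root position (figured bass 7).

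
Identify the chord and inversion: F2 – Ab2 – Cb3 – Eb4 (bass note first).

F half-diminished seventh, root position

The distinct note names are F, Ab, Cb, Eb. Stacked in thirds they read F–Ab–Cb–Eb, which is a half-diminished seventh chord on F.
With the root (F) in the bass, the chord is in root position (figured bass 7).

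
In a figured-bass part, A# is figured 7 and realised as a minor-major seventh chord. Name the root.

The figures 7 mean the root of the chord is in the bass. If A# is the root of a minor-major seventh chord, the root is A# (chord tones A#–C#–E#–G##).

A#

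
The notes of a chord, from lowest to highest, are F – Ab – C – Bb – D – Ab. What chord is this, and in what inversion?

The pitch classes F, Ab, C, Bb, D arrange in thirds as Bb–D–F–Ab–C: a Bb dominant ninth chord.
F is the fifth of Bb dominant ninth; fifth in the bass means second inversion.

Bb dominant ninth, second inversion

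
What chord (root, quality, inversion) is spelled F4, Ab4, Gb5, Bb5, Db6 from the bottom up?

Gb major ninth, third inversion

The distinct note names are F, Ab, Gb, Bb, Db. Stacked in thirds they read Gb–Bb–Db–F–Ab, which is a major ninth chord on Gb.
F is the seventh of Gb major ninth; seventh in the bass means third inversion.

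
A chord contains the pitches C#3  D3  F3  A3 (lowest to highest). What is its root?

D

The distinct letter names are C#, D, F, A. Arranged as a stack of thirds they read D–F–A–C#, so D is the root (a D minor-major seventh chord).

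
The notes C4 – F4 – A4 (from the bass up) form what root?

F

The distinct letter names are C, F, A. Arranged as a stack of thirds they read F–A–C, so F is the root (an F major triad).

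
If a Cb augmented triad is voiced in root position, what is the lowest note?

Cb

The root of Cb augmented (Cb–Eb–G) is Cb; that is the bass in root position.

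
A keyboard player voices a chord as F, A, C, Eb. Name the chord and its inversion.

Reducing to letter names: F, A, C, Eb. These stack in thirds as F–A–C–Eb — an F dominant seventh chord.
F is the root of F dominant seventh; root in the bass means root position (figured bass 7).

F dominant seventh, root position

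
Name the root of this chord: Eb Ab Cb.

The distinct letter names are Eb, Ab, Cb. Arranged as a stack of thirds they read Ab–Cb–Eb, so Ab is the root (an Ab minor triad).

Ab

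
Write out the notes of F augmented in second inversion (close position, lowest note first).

C#, F, A

Spelling F augmented: F–A–C#. In second inversion the fifth is bass, giving C#, F, A from the bottom.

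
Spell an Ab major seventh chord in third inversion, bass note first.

Ab major seventh is Ab–C–Eb–G. Third inversion puts the seventh (G) in the bass, with the remaining tones above: G, Ab, C, Eb.

G, Ab, C, Eb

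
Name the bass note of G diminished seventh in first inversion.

In first inversion the third is lowest. For G diminished seventh (G–Bb–Db–Fb) that is Bb.

Bb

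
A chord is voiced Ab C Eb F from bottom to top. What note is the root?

F

Ab, C, Eb, F are the tones of an F minor seventh chord (F–Ab–C–Eb), making F the root.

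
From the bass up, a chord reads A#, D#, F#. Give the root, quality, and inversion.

The pitch classes A#, D#, F# arrange in thirds as D#–F#–A#: a D# minor triad.
With the fifth (A#) in the bass, the chord is in second inversion (figured bass 6/4).

D# minor, second inversion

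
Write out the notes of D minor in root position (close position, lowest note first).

The chord tones are D–F–A. With the root (D) lowest for root position: D, F, A.

D, F, A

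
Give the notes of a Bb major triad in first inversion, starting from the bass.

Bb major is Bb–D–F. First inversion puts the third (D) in the bass, with the remaining tones above: D, F, Bb.

D, F, Bb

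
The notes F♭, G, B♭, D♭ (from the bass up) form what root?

The distinct letter names are Fb, G, Bb, Db. Arranged as a stack of thirds they read G–Bb–Db–Fb, so G is the root (a G diminished seventh chord).

G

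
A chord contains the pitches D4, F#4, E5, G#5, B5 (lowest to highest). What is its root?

E

Reordering D, F#, E, G#, B into stacked thirds gives E–G#–B–D–F#; the bottom of that stack, E, is the root.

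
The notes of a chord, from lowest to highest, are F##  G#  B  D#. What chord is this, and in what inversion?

Reducing to letter names: F##, G#, B, D#. These stack in thirds as G#–B–D#–F## — a G# minor-major seventh chord.
F## is the seventh of G# minor-major seventh; seventh in the bass means third inversion (figured bass 4/2).

G# minor-major seventh, third inversion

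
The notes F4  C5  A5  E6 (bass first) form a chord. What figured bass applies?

The notes F, C, A, E stack in thirds as F–A–C–E — an F major seventh chord. The bass F is the root, so this is root position: figured 7.

7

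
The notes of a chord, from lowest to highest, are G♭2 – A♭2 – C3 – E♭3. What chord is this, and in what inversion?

The pitch classes Gb, Ab, C, Eb arrange in thirds as Ab–C–Eb–Gb: an Ab dominant seventh chord.
Gb is the seventh of Ab dominant seventh; seventh in the bass means third inversion (figured bass 4/2).

Ab dominant seventh, third inversion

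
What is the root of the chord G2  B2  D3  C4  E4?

Reordering G, B, D, C, E into stacked thirds gives C–E–G–B–D; the bottom of that stack, C, is the root.

C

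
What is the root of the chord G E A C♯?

Reordering G, E, A, C# into stacked thirds gives A–C#–E–G; the bottom of that stack, A, is the root.

A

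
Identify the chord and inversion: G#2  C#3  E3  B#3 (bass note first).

C# minor-major seventh, second inversion

The distinct note names are G#, C#, E, B#. Stacked in thirds they read C#–E–G#–B#, which is a minor-major seventh chord on C#.
With the fifth (G#) in the bass, the chord is in second inversion (figured bass 4/3).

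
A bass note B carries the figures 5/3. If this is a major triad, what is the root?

The figures 5/3 mean the root of the chord is in the bass. If B is the root of a major triad, the root is B (chord tones B–D#–F#).

B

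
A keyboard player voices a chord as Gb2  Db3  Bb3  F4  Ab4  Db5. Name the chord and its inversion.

The distinct note names are Gb, Db, Bb, F, Ab. Stacked in thirds they read Gb–Bb–Db–F–Ab, which is a major ninth chord on Gb.
The lowest note is Gb, the root of the chord, so this is root position.

Gb major ninth, root position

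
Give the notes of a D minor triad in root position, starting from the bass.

The chord tones are D–F–A. With the root (D) lowest for root position: D, F, A.

D, F, A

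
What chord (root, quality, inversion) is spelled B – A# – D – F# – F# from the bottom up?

Reducing to letter names: B, A#, D, F#. These stack in thirds as B–D–F#–A# — a B minor-major seventh chord.
With the root (B) in the bass, the chord is in root position (figured bass 7).

B minor-major seventh, root position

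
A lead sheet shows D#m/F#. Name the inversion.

D#m/F# means D# minor with F# in the bass. F# is the third of D# minor (D#–F#–A#), so this is first inversion.

first inversion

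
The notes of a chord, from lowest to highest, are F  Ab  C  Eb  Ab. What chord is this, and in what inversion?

The pitch classes F, Ab, C, Eb arrange in thirds as F–Ab–C–Eb: an F minor seventh chord.
The lowest note is F, the root of the chord, so this is root position (figured bass 7).

F minor seventh, root position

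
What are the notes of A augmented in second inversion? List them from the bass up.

E#, A, C#

A augmented is A–C#–E#. Second inversion puts the fifth (E#) in the bass, with the remaining tones above: E#, A, C#.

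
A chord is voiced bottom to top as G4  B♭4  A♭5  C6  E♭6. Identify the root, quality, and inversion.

Ab major ninth, third inversion

The distinct note names are G, Bb, Ab, C, Eb. Stacked in thirds they read Ab–C–Eb–G–Bb, which is a major ninth chord on Ab.
With the seventh (G) in the bass, the chord is in third inversion.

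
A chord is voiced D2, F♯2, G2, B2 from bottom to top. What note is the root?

G

Reordering D, F#, G, B into stacked thirds gives G–B–D–F#; the bottom of that stack, G, is the root.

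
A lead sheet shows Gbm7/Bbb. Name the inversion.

first inversion

Gbm7/Bbb means Gb minor seventh with Bbb in the bass. Bbb is the third of Gb minor seventh (Gb–Bbb–Db–Fb), so this is first inversion.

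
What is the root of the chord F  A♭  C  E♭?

The distinct letter names are F, Ab, C, Eb. Arranged as a stack of thirds they read F–Ab–C–Eb, so F is the root (an F minor seventh chord).

F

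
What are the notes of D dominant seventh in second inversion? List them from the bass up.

D dominant seventh is D–F#–A–C. Second inversion puts the fifth (A) in the bass, with the remaining tones above: A, C, D, F#.

A, C, D, F#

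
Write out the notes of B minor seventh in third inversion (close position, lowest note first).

The chord tones are B–D–F#–A. With the seventh (A) lowest for third inversion: A, B, D, F#.

A, B, D, F#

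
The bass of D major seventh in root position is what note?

In root position the root is lowest. For D major seventh (D–F#–A–C#) that is D.

D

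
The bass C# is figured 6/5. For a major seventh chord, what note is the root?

A

The figures 6/5 mean the third of the chord is in the bass. If C# is the third of a major seventh chord, the root is A (chord tones A–C#–E–G#).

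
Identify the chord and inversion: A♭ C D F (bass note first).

Reducing to letter names: Ab, C, D, F. These stack in thirds as D–F–Ab–C — a D half-diminished seventh chord.
The lowest note is Ab, the fifth of the chord, so this is second inversion (figured bass 4/3).

D half-diminished seventh, second inversion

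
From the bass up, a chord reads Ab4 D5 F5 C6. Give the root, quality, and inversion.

D half-diminished seventh, second inversion

The pitch classes Ab, D, F, C arrange in thirds as D–F–Ab–C: a D half-diminished seventh chord.
The lowest note is Ab, the fifth of the chord, so this is second inversion (figured bass 4/3).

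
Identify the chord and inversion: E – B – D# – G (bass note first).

E minor-major seventh, root position

The pitch classes E, B, D#, G arrange in thirds as E–G–B–D#: an E minor-major seventh chord.
With the root (E) in the bass, the chord is in root position (figured bass 7).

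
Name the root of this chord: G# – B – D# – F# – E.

E

The distinct letter names are G#, B, D#, F#, E. Arranged as a stack of thirds they read E–G#–B–D#–F#, so E is the root (an E major ninth chord).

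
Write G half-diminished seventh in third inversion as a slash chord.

Gø7/F

Third inversion of G half-diminished seventh has the seventh (F) in the bass. As a slash chord: Gø7/F.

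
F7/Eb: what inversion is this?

F7/Eb means F dominant seventh with Eb in the bass. Eb is the seventh of F dominant seventh (F–A–C–Eb), so this is third inversion.

third inversion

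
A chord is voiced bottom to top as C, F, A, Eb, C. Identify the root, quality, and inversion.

F dominant seventh, second inversion

Reducing to letter names: C, F, A, Eb. These stack in thirds as F–A–C–Eb — an F dominant seventh chord.
C is the fifth of F dominant seventh; fifth in the bass means second inversion (figured bass 4/3).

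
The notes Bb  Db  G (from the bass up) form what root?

The distinct letter names are Bb, Db, G. Arranged as a stack of thirds they read G–Bb–Db, so G is the root (a G diminished triad).

G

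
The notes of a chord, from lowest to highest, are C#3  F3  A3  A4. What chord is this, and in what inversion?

Reducing to letter names: C#, F, A. These stack in thirds as F–A–C# — an F augmented triad.
C# is the fifth of F augmented; fifth in the bass means second inversion (figured bass 6/4).

F augmented, second inversion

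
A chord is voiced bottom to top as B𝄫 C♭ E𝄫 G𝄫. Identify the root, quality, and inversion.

Cb half-diminished seventh, third inversion

The distinct note names are Bbb, Cb, Ebb, Gbb. Stacked in thirds they read Cb–Ebb–Gbb–Bbb, which is a half-diminished seventh chord on Cb.
Bbb is the seventh of Cb half-diminished seventh; seventh in the bass means third inversion (figured bass 4/2).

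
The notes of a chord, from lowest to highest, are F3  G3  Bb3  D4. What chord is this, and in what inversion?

G minor seventh, third inversion

The pitch classes F, G, Bb, D arrange in thirds as G–Bb–D–F: a G minor seventh chord.
The lowest note is F, the seventh of the chord, so this is third inversion (figured bass 4/2).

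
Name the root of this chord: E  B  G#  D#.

The distinct letter names are E, B, G#, D#. Arranged as a stack of thirds they read E–G#–B–D#, so E is the root (an E major seventh chord).

E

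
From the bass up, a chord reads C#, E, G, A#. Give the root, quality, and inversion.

A# diminished seventh, first inversion

The pitch classes C#, E, G, A# arrange in thirds as A#–C#–E–G: an A# diminished seventh chord.
With the third (C#) in the bass, the chord is in first inversion (figured bass 6/5).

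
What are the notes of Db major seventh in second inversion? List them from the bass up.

Spelling Db major seventh: Db–F–Ab–C. In second inversion the fifth is bass, giving Ab, C, Db, F from the bottom.

Ab, C, Db, F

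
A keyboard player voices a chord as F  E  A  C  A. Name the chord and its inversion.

The distinct note names are F, E, A, C. Stacked in thirds they read F–A–C–E, which is a major seventh chord on F.
The lowest note is F, the root of the chord, so this is root position (figured bass 7).

F major seventh, root position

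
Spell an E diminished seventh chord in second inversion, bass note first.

Bb, Db, E, G

The chord tones are E–G–Bb–Db. With the fifth (Bb) lowest for second inversion: Bb, Db, E, G.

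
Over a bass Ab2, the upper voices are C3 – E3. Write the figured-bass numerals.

5/3

The notes Ab, C, E stack in thirds as Ab–C–E — an Ab augmented triad. The bass Ab is the root, so this is root position: figured 5/3.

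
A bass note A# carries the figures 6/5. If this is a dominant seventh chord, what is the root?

F#

The figures 6/5 mean the third of the chord is in the bass. If A# is the third of a dominant seventh chord, the root is F# (chord tones F#–A#–C#–E).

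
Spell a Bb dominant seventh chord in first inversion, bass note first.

Bb dominant seventh is Bb–D–F–Ab. First inversion puts the third (D) in the bass, with the remaining tones above: D, F, Ab, Bb.

D, F, Ab, Bb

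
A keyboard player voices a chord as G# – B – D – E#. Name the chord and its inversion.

E# diminished seventh, first inversion

The distinct note names are G#, B, D, E#. Stacked in thirds they read E#–G#–B–D, which is a diminished seventh chord on E#.
G# is the third of E# diminished seventh; third in the bass means first inversion (figured bass 6/5).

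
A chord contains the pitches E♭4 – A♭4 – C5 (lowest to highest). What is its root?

The distinct letter names are Eb, Ab, C. Arranged as a stack of thirds they read Ab–C–Eb, so Ab is the root (an Ab major triad).

Ab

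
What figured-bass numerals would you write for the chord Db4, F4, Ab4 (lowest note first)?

The notes Db, F, Ab stack in thirds as Db–F–Ab — a Db major triad. The bass Db is the root, so this is root position: figured 5/3.

5/3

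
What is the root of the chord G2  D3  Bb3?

Reordering G, D, Bb into stacked thirds gives G–Bb–D; the bottom of that stack, G, is the root.

G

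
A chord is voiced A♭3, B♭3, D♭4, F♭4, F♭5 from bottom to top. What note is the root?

Ab, Bb, Db, Fb are the tones of a Bb half-diminished seventh chord (Bb–Db–Fb–Ab), making Bb the root.

Bb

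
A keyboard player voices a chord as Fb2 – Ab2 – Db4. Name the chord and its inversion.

The distinct note names are Fb, Ab, Db. Stacked in thirds they read Db–Fb–Ab, which is a minor triad on Db.
The lowest note is Fb, the third of the chord, so this is first inversion (figured bass 6).

Db minor, first inversion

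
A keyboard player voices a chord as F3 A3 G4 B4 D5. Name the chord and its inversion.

G dominant ninth, third inversion

The pitch classes F, A, G, B, D arrange in thirds as G–B–D–F–A: a G dominant ninth chord.
The lowest note is F, the seventh of the chord, so this is third inversion.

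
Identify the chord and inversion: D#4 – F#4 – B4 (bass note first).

The distinct note names are D#, F#, B. Stacked in thirds they read B–D#–F#, which is a major triad on B.
D# is the third of B major; third in the bass means first inversion (figured bass 6).

B major, first inversion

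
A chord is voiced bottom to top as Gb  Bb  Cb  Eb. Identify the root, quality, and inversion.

The pitch classes Gb, Bb, Cb, Eb arrange in thirds as Cb–Eb–Gb–Bb: a Cb major seventh chord.
Gb is the fifth of Cb major seventh; fifth in the bass means second inversion (figured bass 4/3).

Cb major seventh, second inversion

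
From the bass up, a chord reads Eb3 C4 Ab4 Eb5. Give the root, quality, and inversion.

Ab major, second inversion

Reducing to letter names: Eb, C, Ab. These stack in thirds as Ab–C–Eb — an Ab major triad.
Eb is the fifth of Ab major; fifth in the bass means second inversion (figured bass 6/4).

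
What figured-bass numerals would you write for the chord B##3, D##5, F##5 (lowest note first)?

5/3

The notes B##, D##, F## stack in thirds as B##–D##–F## — a B## diminished triad. The bass B## is the root, so this is root position: figured 5/3.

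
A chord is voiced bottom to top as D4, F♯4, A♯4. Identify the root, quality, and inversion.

D augmented, root position

Reducing to letter names: D, F#, A#. These stack in thirds as D–F#–A# — a D augmented triad.
D is the root of D augmented; root in the bass means root position (figured bass 5/3).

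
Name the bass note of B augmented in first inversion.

D#

The third of B augmented (B–D#–F##) is D#; that is the bass in first inversion.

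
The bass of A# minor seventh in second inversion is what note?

The fifth of A# minor seventh (A#–C#–E#–G#) is E#; that is the bass in second inversion.

E#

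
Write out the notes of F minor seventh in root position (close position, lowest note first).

F, Ab, C, Eb

F minor seventh is F–Ab–C–Eb. Root position puts the root (F) in the bass, with the remaining tones above: F, Ab, C, Eb.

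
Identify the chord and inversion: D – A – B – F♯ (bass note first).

B minor seventh, first inversion

The distinct note names are D, A, B, F#. Stacked in thirds they read B–D–F#–A, which is a minor seventh chord on B.
With the third (D) in the bass, the chord is in first inversion (figured bass 6/5).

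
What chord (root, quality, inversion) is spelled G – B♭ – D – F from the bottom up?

The pitch classes G, Bb, D, F arrange in thirds as G–Bb–D–F: a G minor seventh chord.
G is the root of G minor seventh; root in the bass means root position (figured bass 7).

G minor seventh, root position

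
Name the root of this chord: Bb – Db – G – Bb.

The distinct letter names are Bb, Db, G. Arranged as a stack of thirds they read G–Bb–Db, so G is the root (a G diminished triad).

G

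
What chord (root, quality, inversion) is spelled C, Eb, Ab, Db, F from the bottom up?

The distinct note names are C, Eb, Ab, Db, F. Stacked in thirds they read Db–F–Ab–C–Eb, which is a major ninth chord on Db.
With the seventh (C) in the bass, the chord is in third inversion.

Db major ninth, third inversion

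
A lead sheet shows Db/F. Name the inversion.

first inversion

Db/F means Db major with F in the bass. F is the third of Db major (Db–F–Ab), so this is first inversion.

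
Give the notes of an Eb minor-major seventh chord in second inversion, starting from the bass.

Eb minor-major seventh is Eb–Gb–Bb–D. Second inversion puts the fifth (Bb) in the bass, with the remaining tones above: Bb, D, Eb, Gb.

Bb, D, Eb, Gb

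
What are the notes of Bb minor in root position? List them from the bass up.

The chord tones are Bb–Db–F. With the root (Bb) lowest for root position: Bb, Db, F.

Bb, Db, F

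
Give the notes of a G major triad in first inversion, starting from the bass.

B, D, G

G major is G–B–D. First inversion puts the third (B) in the bass, with the remaining tones above: B, D, G.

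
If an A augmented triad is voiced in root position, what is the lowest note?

The root of A augmented (A–C#–E#) is A; that is the bass in root position.

A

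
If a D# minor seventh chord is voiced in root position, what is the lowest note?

D# minor seventh is D#–F#–A#–C#. Root position places the root in the bass: D#.

D#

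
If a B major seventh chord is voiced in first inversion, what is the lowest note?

In first inversion the third is lowest. For B major seventh (B–D#–F#–A#) that is D#.

D#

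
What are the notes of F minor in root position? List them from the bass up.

F, Ab, C

The chord tones are F–Ab–C. With the root (F) lowest for root position: F, Ab, C.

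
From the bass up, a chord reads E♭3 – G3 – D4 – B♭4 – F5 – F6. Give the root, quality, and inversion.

Reducing to letter names: Eb, G, D, Bb, F. These stack in thirds as Eb–G–Bb–D–F — an Eb major ninth chord.
With the root (Eb) in the bass, the chord is in root position.

Eb major ninth, root position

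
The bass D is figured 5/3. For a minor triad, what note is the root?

The figures 5/3 mean the root of the chord is in the bass. If D is the root of a minor triad, the root is D (chord tones D–F–A).

D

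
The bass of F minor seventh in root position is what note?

F

F minor seventh is F–Ab–C–Eb. Root position places the root in the bass: F.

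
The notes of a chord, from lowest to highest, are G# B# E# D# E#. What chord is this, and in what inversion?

E# minor seventh, first inversion

Reducing to letter names: G#, B#, E#, D#. These stack in thirds as E#–G#–B#–D# — an E# minor seventh chord.
With the third (G#) in the bass, the chord is in first inversion (figured bass 6/5).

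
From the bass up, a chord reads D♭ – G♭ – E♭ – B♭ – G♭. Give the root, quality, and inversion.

Reducing to letter names: Db, Gb, Eb, Bb. These stack in thirds as Eb–Gb–Bb–Db — an Eb minor seventh chord.
Db is the seventh of Eb minor seventh; seventh in the bass means third inversion (figured bass 4/2).

Eb minor seventh, third inversion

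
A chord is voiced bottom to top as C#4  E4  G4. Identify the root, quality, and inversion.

The pitch classes C#, E, G arrange in thirds as C#–E–G: a C# diminished triad.
With the root (C#) in the bass, the chord is in root position (figured bass 5/3).

C# diminished, root position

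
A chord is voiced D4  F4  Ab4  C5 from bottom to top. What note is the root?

D

D, F, Ab, C are the tones of a D half-diminished seventh chord (D–F–Ab–C), making D the root.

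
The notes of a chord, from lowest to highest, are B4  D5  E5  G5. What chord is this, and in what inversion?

The distinct note names are B, D, E, G. Stacked in thirds they read E–G–B–D, which is a minor seventh chord on E.
B is the fifth of E minor seventh; fifth in the bass means second inversion (figured bass 4/3).

E minor seventh, second inversion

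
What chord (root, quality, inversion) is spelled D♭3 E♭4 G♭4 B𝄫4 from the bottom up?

Eb half-diminished seventh, third inversion

The pitch classes Db, Eb, Gb, Bbb arrange in thirds as Eb–Gb–Bbb–Db: an Eb half-diminished seventh chord.
The lowest note is Db, the seventh of the chord, so this is third inversion (figured bass 4/2).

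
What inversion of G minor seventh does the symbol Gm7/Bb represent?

Gm7/Bb means G minor seventh with Bb in the bass. Bb is the third of G minor seventh (G–Bb–D–F), so this is first inversion.

first inversion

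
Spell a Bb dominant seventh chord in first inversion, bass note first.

The chord tones are Bb–D–F–Ab. With the third (D) lowest for first inversion: D, F, Ab, Bb.

D, F, Ab, Bb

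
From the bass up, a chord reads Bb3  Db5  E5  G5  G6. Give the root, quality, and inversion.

E diminished seventh, second inversion

The pitch classes Bb, Db, E, G arrange in thirds as E–G–Bb–Db: an E diminished seventh chord.
Bb is the fifth of E diminished seventh; fifth in the bass means second inversion (figured bass 4/3).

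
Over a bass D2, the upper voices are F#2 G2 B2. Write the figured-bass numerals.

The notes D, F#, G, B stack in thirds as G–B–D–F# — a G major seventh chord. The bass D is the fifth, so this is second inversion: figured 4/3.

4/3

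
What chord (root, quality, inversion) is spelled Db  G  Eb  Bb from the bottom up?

Eb dominant seventh, third inversion

The pitch classes Db, G, Eb, Bb arrange in thirds as Eb–G–Bb–Db: an Eb dominant seventh chord.
The lowest note is Db, the seventh of the chord, so this is third inversion (figured bass 4/2).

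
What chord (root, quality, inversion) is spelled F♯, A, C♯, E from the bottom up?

F# minor seventh, root position

The pitch classes F#, A, C#, E arrange in thirds as F#–A–C#–E: an F# minor seventh chord.
F# is the root of F# minor seventh; root in the bass means root position (figured bass 7).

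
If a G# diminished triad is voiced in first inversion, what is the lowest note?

B

In first inversion the third is lowest. For G# diminished (G#–B–D) that is B.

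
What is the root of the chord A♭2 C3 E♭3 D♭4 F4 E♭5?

The distinct letter names are Ab, C, Eb, Db, F. Arranged as a stack of thirds they read Db–F–Ab–C–Eb, so Db is the root (a Db major ninth chord).

Db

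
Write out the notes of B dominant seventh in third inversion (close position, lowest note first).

Spelling B dominant seventh: B–D#–F#–A. In third inversion the seventh is bass, giving A, B, D#, F# from the bottom.

A, B, D#, F#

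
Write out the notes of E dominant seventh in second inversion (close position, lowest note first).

The chord tones are E–G#–B–D. With the fifth (B) lowest for second inversion: B, D, E, G#.

B, D, E, G#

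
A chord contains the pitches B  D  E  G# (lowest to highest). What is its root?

Reordering B, D, E, G# into stacked thirds gives E–G#–B–D; the bottom of that stack, E, is the root.

E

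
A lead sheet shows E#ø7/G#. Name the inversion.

first inversion

E#ø7/G# means E# half-diminished seventh with G# in the bass. G# is the third of E# half-diminished seventh (E#–G#–B–D#), so this is first inversion.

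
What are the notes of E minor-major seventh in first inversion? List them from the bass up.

Spelling E minor-major seventh: E–G–B–D#. In first inversion the third is bass, giving G, B, D#, E from the bottom.

G, B, D#, E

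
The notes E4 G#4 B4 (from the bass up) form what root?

E

The distinct letter names are E, G#, B. Arranged as a stack of thirds they read E–G#–B, so E is the root (an E major triad).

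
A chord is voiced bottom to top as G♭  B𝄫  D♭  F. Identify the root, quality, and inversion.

The distinct note names are Gb, Bbb, Db, F. Stacked in thirds they read Gb–Bbb–Db–F, which is a minor-major seventh chord on Gb.
With the root (Gb) in the bass, the chord is in root position (figured bass 7).

Gb minor-major seventh, root position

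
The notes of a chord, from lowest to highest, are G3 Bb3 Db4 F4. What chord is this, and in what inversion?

The distinct note names are G, Bb, Db, F. Stacked in thirds they read G–Bb–Db–F, which is a half-diminished seventh chord on G.
The lowest note is G, the root of the chord, so this is root position (figured bass 7).

G half-diminished seventh, root position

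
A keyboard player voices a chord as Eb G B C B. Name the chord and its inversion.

The distinct note names are Eb, G, B, C. Stacked in thirds they read C–Eb–G–B, which is a minor-major seventh chord on C.
With the third (Eb) in the bass, the chord is in first inversion (figured bass 6/5).

C minor-major seventh, first inversion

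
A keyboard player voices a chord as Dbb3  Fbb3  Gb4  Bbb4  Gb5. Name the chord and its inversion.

Gb diminished seventh, second inversion

The distinct note names are Dbb, Fbb, Gb, Bbb. Stacked in thirds they read Gb–Bbb–Dbb–Fbb, which is a diminished seventh chord on Gb.
Dbb is the fifth of Gb diminished seventh; fifth in the bass means second inversion (figured bass 4/3).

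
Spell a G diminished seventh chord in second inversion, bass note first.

Db, Fb, G, Bb

G diminished seventh is G–Bb–Db–Fb. Second inversion puts the fifth (Db) in the bass, with the remaining tones above: Db, Fb, G, Bb.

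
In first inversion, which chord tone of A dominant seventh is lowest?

A dominant seventh is A–C#–E–G. First inversion places the third in the bass: C#.

C#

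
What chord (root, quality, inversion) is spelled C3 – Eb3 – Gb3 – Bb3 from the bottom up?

Reducing to letter names: C, Eb, Gb, Bb. These stack in thirds as C–Eb–Gb–Bb — a C half-diminished seventh chord.
With the root (C) in the bass, the chord is in root position (figured bass 7).

C half-diminished seventh, root position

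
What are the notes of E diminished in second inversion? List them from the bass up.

Bb, E, G

Spelling E diminished: E–G–Bb. In second inversion the fifth is bass, giving Bb, E, G from the bottom.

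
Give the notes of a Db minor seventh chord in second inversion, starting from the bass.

Ab, Cb, Db, Fb

The chord tones are Db–Fb–Ab–Cb. With the fifth (Ab) lowest for second inversion: Ab, Cb, Db, Fb.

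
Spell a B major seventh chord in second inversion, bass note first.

F#, A#, B, D#

Spelling B major seventh: B–D#–F#–A#. In second inversion the fifth is bass, giving F#, A#, B, D# from the bottom.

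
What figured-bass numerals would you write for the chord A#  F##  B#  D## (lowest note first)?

The notes A#, F##, B#, D## stack in thirds as B#–D##–F##–A# — a B# dominant seventh chord. The bass A# is the seventh, so this is third inversion: figured 4/2.

4/2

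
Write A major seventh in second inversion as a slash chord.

Second inversion of A major seventh has the fifth (E) in the bass. As a slash chord: Amaj7/E.

Amaj7/E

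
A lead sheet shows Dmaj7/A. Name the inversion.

Dmaj7/A means D major seventh with A in the bass. A is the fifth of D major seventh (D–F#–A–C#), so this is second inversion.

second inversion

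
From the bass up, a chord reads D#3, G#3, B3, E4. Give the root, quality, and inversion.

E major seventh, third inversion

Reducing to letter names: D#, G#, B, E. These stack in thirds as E–G#–B–D# — an E major seventh chord.
With the seventh (D#) in the bass, the chord is in third inversion (figured bass 4/2).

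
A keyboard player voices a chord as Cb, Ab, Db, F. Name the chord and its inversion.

Db dominant seventh, third inversion

The pitch classes Cb, Ab, Db, F arrange in thirds as Db–F–Ab–Cb: a Db dominant seventh chord.
With the seventh (Cb) in the bass, the chord is in third inversion (figured bass 4/2).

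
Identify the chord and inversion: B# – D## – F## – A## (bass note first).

B# major seventh, root position

The pitch classes B#, D##, F##, A## arrange in thirds as B#–D##–F##–A##: a B# major seventh chord.
With the root (B#) in the bass, the chord is in root position (figured bass 7).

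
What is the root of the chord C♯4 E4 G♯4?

The distinct letter names are C#, E, G#. Arranged as a stack of thirds they read C#–E–G#, so C# is the root (a C# minor triad).

C#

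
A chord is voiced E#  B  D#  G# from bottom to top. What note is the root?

Reordering E#, B, D#, G# into stacked thirds gives E#–G#–B–D#; the bottom of that stack, E#, is the root.

E#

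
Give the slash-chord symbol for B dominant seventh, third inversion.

Third inversion of B dominant seventh has the seventh (A) in the bass. As a slash chord: B7/A.

B7/A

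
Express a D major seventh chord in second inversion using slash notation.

Dmaj7/A

Second inversion of D major seventh has the fifth (A) in the bass. As a slash chord: Dmaj7/A.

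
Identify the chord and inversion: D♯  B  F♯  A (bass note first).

The pitch classes D#, B, F#, A arrange in thirds as B–D#–F#–A: a B dominant seventh chord.
The lowest note is D#, the third of the chord, so this is first inversion (figured bass 6/5).

B dominant seventh, first inversion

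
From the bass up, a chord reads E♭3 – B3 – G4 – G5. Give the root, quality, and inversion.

Eb augmented, root position

The pitch classes Eb, B, G arrange in thirds as Eb–G–B: an Eb augmented triad.
Eb is the root of Eb augmented; root in the bass means root position (figured bass 5/3).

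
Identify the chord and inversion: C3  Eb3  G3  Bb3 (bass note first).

The pitch classes C, Eb, G, Bb arrange in thirds as C–Eb–G–Bb: a C minor seventh chord.
With the root (C) in the bass, the chord is in root position (figured bass 7).

C minor seventh, root position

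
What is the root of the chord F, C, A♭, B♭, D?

The distinct letter names are F, C, Ab, Bb, D. Arranged as a stack of thirds they read Bb–D–F–Ab–C, so Bb is the root (a Bb dominant ninth chord).

Bb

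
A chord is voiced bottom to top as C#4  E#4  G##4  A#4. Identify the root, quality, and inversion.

The pitch classes C#, E#, G##, A# arrange in thirds as A#–C#–E#–G##: an A# minor-major seventh chord.
The lowest note is C#, the third of the chord, so this is first inversion (figured bass 6/5).

A# minor-major seventh, first inversion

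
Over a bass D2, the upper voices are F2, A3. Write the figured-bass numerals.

The notes D, F, A stack in thirds as D–F–A — a D minor triad. The bass D is the root, so this is root position: figured 5/3.

5/3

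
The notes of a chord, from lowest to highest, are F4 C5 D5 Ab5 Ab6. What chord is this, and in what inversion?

The distinct note names are F, C, D, Ab. Stacked in thirds they read D–F–Ab–C, which is a half-diminished seventh chord on D.
With the third (F) in the bass, the chord is in first inversion (figured bass 6/5).

D half-diminished seventh, first inversion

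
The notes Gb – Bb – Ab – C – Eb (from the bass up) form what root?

Reordering Gb, Bb, Ab, C, Eb into stacked thirds gives Ab–C–Eb–Gb–Bb; the bottom of that stack, Ab, is the root.

Ab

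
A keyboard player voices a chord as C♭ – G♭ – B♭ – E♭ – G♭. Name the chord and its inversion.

Cb major seventh, root position

The pitch classes Cb, Gb, Bb, Eb arrange in thirds as Cb–Eb–Gb–Bb: a Cb major seventh chord.
The lowest note is Cb, the root of the chord, so this is root position (figured bass 7).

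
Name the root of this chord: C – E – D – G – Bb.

C

C, E, D, G, Bb are the tones of a C dominant ninth chord (C–E–G–Bb–D), making C the root.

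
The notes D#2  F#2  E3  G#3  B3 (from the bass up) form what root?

D#, F#, E, G#, B are the tones of an E major ninth chord (E–G#–B–D#–F#), making E the root.

E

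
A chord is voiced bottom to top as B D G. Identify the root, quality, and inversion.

G major, first inversion

The distinct note names are B, D, G. Stacked in thirds they read G–B–D, which is a major triad on G.
The lowest note is B, the third of the chord, so this is first inversion (figured bass 6).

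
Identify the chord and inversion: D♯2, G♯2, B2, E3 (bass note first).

Reducing to letter names: D#, G#, B, E. These stack in thirds as E–G#–B–D# — an E major seventh chord.
D# is the seventh of E major seventh; seventh in the bass means third inversion (figured bass 4/2).

E major seventh, third inversion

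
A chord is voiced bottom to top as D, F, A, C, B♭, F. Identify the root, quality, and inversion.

Bb major ninth, first inversion

Reducing to letter names: D, F, A, C, Bb. These stack in thirds as Bb–D–F–A–C — a Bb major ninth chord.
With the third (D) in the bass, the chord is in first inversion.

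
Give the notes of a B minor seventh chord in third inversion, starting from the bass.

The chord tones are B–D–F#–A. With the seventh (A) lowest for third inversion: A, B, D, F#.

A, B, D, F#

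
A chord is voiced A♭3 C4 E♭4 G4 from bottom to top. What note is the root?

Ab, C, Eb, G are the tones of an Ab major seventh chord (Ab–C–Eb–G), making Ab the root.

Ab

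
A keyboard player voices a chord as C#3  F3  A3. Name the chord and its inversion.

The pitch classes C#, F, A arrange in thirds as F–A–C#: an F augmented triad.
C# is the fifth of F augmented; fifth in the bass means second inversion (figured bass 6/4).

F augmented, second inversion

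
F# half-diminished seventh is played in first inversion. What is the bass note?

A

The third of F# half-diminished seventh (F#–A–C–E) is A; that is the bass in first inversion.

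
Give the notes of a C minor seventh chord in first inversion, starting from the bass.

Spelling C minor seventh: C–Eb–G–Bb. In first inversion the third is bass, giving Eb, G, Bb, C from the bottom.

Eb, G, Bb, C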